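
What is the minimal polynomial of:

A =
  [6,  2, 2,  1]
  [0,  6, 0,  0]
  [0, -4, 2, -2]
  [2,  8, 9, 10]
x^3 - 18*x^2 + 108*x - 216

The characteristic polynomial is χ_A(x) = (x - 6)^4, so the eigenvalues are known. The minimal polynomial is
  m_A(x) = Π_λ (x − λ)^{k_λ}
where k_λ is the size of the *largest* Jordan block for λ (equivalently, the smallest k with (A − λI)^k v = 0 for every generalised eigenvector v of λ).

  λ = 6: largest Jordan block has size 3, contributing (x − 6)^3

So m_A(x) = (x - 6)^3 = x^3 - 18*x^2 + 108*x - 216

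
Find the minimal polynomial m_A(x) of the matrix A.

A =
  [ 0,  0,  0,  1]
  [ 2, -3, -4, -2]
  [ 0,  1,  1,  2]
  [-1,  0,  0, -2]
x^2 + 2*x + 1

The characteristic polynomial is χ_A(x) = (x + 1)^4, so the eigenvalues are known. The minimal polynomial is
  m_A(x) = Π_λ (x − λ)^{k_λ}
where k_λ is the size of the *largest* Jordan block for λ (equivalently, the smallest k with (A − λI)^k v = 0 for every generalised eigenvector v of λ).

  λ = -1: largest Jordan block has size 2, contributing (x + 1)^2

So m_A(x) = (x + 1)^2 = x^2 + 2*x + 1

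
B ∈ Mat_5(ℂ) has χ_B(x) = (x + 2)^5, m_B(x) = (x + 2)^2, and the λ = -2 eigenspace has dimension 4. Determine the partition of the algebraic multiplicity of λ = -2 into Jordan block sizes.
Block sizes for λ = -2: [2, 1, 1, 1]

Step 1 — from the characteristic polynomial, algebraic multiplicity of λ = -2 is 5. From dim ker(B − (-2)·I) = 4, there are exactly 4 Jordan blocks for λ = -2.
Step 2 — from the minimal polynomial, the factor (x + 2)^2 tells us the largest block for λ = -2 has size 2.
Step 3 — with total size 5, 4 blocks, and largest block 2, the block sizes (in nonincreasing order) are [2, 1, 1, 1].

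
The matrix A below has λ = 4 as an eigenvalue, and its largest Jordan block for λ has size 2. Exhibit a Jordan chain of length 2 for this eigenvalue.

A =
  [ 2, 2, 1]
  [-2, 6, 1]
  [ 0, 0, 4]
A Jordan chain for λ = 4 of length 2:
v_1 = (-2, -2, 0)ᵀ
v_2 = (1, 0, 0)ᵀ

Let N = A − (4)·I. We want v_2 with N^2 v_2 = 0 but N^1 v_2 ≠ 0; then v_{j-1} := N · v_j for j = 2, …, 2.

Pick v_2 = (1, 0, 0)ᵀ.
Then v_1 = N · v_2 = (-2, -2, 0)ᵀ.

Sanity check: (A − (4)·I) v_1 = (0, 0, 0)ᵀ = 0. ✓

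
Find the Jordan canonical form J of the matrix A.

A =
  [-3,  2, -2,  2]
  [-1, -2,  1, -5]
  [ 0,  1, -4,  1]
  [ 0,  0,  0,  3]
J_3(-3) ⊕ J_1(3)

The characteristic polynomial is
  det(x·I − A) = x^4 + 6*x^3 - 54*x - 81 = (x - 3)*(x + 3)^3

Eigenvalues and multiplicities (the geometric multiplicity of λ is n − rank(A − λI), which equals the number of Jordan blocks for λ):
  λ = -3: algebraic multiplicity = 3, geometric multiplicity = 1
  λ = 3: algebraic multiplicity = 1, geometric multiplicity = 1

Determining the block sizes for each eigenvalue:
  λ = -3: one block (gm = 1), so the single block has size am = 3 → block sizes [3]
  λ = 3: one block (gm = 1), so the single block has size am = 1 → block sizes [1]

Assembling the blocks gives a Jordan form
J =
  [-3,  1,  0, 0]
  [ 0, -3,  1, 0]
  [ 0,  0, -3, 0]
  [ 0,  0,  0, 3]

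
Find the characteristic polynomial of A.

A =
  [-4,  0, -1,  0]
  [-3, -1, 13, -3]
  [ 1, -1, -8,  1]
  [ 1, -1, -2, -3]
x^4 + 16*x^3 + 96*x^2 + 256*x + 256

Expanding det(x·I − A) (e.g. by cofactor expansion or by noting that A is similar to its Jordan form J, which has the same characteristic polynomial as A) gives
  χ_A(x) = x^4 + 16*x^3 + 96*x^2 + 256*x + 256
which factors as (x + 4)^4. The eigenvalues (with algebraic multiplicities) are λ = -4 with multiplicity 4.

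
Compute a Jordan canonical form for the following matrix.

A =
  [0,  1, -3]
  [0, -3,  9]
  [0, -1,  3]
J_2(0) ⊕ J_1(0)

The characteristic polynomial is
  det(x·I − A) = x^3

Eigenvalues and multiplicities (the geometric multiplicity of λ is n − rank(A − λI), which equals the number of Jordan blocks for λ):
  λ = 0: algebraic multiplicity = 3, geometric multiplicity = 2

Determining the block sizes for each eigenvalue:
  λ = 0: 2 blocks summing to 3 forces exactly one block of size 2 and the rest size 1 → block sizes [2, 1]

Assembling the blocks gives a Jordan form
J =
  [0, 1, 0]
  [0, 0, 0]
  [0, 0, 0]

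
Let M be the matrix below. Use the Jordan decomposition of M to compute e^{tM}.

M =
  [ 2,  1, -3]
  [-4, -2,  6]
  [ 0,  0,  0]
e^{tM} =
  [2*t + 1, t, -3*t]
  [-4*t, 1 - 2*t, 6*t]
  [0, 0, 1]

Strategy: write M = P · J · P⁻¹ where J is a Jordan canonical form, so e^{tM} = P · e^{tJ} · P⁻¹, and e^{tJ} can be computed block-by-block.

M has Jordan form
J =
  [0, 1, 0]
  [0, 0, 0]
  [0, 0, 0]
(up to reordering of blocks).

Per-block formulas:
  For a 1×1 block at λ = 0: exp(t · [0]) = [e^(0t)].
  For a 2×2 Jordan block J_2(0): exp(t · J_2(0)) = e^(0t)·(I + t·N), where N is the 2×2 nilpotent shift.

After assembling e^{tJ} and conjugating by P, we get:

e^{tM} =
  [2*t + 1, t, -3*t]
  [-4*t, 1 - 2*t, 6*t]
  [0, 0, 1]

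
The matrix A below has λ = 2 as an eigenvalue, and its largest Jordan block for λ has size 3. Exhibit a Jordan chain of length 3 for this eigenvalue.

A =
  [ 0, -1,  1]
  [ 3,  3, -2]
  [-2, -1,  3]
A Jordan chain for λ = 2 of length 3:
v_1 = (-1, 1, -1)ᵀ
v_2 = (-2, 3, -2)ᵀ
v_3 = (1, 0, 0)ᵀ

Let N = A − (2)·I. We want v_3 with N^3 v_3 = 0 but N^2 v_3 ≠ 0; then v_{j-1} := N · v_j for j = 3, …, 2.

Pick v_3 = (1, 0, 0)ᵀ.
Then v_2 = N · v_3 = (-2, 3, -2)ᵀ.
Then v_1 = N · v_2 = (-1, 1, -1)ᵀ.

Sanity check: (A − (2)·I) v_1 = (0, 0, 0)ᵀ = 0. ✓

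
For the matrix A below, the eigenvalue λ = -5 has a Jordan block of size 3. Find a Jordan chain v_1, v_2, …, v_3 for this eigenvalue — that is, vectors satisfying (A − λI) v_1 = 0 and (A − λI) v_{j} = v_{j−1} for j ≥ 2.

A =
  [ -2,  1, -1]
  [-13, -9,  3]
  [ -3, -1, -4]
A Jordan chain for λ = -5 of length 3:
v_1 = (-1, 4, 1)ᵀ
v_2 = (3, -13, -3)ᵀ
v_3 = (1, 0, 0)ᵀ

Let N = A − (-5)·I. We want v_3 with N^3 v_3 = 0 but N^2 v_3 ≠ 0; then v_{j-1} := N · v_j for j = 3, …, 2.

Pick v_3 = (1, 0, 0)ᵀ.
Then v_2 = N · v_3 = (3, -13, -3)ᵀ.
Then v_1 = N · v_2 = (-1, 4, 1)ᵀ.

Sanity check: (A − (-5)·I) v_1 = (0, 0, 0)ᵀ = 0. ✓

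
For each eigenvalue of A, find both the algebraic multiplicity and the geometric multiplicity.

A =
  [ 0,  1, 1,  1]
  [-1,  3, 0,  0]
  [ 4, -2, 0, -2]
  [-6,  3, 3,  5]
λ = 2: alg = 4, geom = 2

Step 1 — factor the characteristic polynomial to read off the algebraic multiplicities:
  χ_A(x) = (x - 2)^4

Step 2 — compute geometric multiplicities via the rank-nullity identity g(λ) = n − rank(A − λI):
  rank(A − (2)·I) = 2, so dim ker(A − (2)·I) = n − 2 = 2

Summary:
  λ = 2: algebraic multiplicity = 4, geometric multiplicity = 2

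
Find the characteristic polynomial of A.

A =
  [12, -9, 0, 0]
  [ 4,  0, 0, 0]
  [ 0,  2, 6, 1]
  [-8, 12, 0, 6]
x^4 - 24*x^3 + 216*x^2 - 864*x + 1296

Expanding det(x·I − A) (e.g. by cofactor expansion or by noting that A is similar to its Jordan form J, which has the same characteristic polynomial as A) gives
  χ_A(x) = x^4 - 24*x^3 + 216*x^2 - 864*x + 1296
which factors as (x - 6)^4. The eigenvalues (with algebraic multiplicities) are λ = 6 with multiplicity 4.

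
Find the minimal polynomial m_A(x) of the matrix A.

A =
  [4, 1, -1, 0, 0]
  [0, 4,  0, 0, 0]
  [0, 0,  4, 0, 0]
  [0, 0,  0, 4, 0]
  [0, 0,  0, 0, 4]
x^2 - 8*x + 16

The characteristic polynomial is χ_A(x) = (x - 4)^5, so the eigenvalues are known. The minimal polynomial is
  m_A(x) = Π_λ (x − λ)^{k_λ}
where k_λ is the size of the *largest* Jordan block for λ (equivalently, the smallest k with (A − λI)^k v = 0 for every generalised eigenvector v of λ).

  λ = 4: largest Jordan block has size 2, contributing (x − 4)^2

So m_A(x) = (x - 4)^2 = x^2 - 8*x + 16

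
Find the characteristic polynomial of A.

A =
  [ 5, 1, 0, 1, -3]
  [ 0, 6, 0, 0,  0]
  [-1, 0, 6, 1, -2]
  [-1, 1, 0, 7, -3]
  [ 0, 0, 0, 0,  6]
x^5 - 30*x^4 + 360*x^3 - 2160*x^2 + 6480*x - 7776

Expanding det(x·I − A) (e.g. by cofactor expansion or by noting that A is similar to its Jordan form J, which has the same characteristic polynomial as A) gives
  χ_A(x) = x^5 - 30*x^4 + 360*x^3 - 2160*x^2 + 6480*x - 7776
which factors as (x - 6)^5. The eigenvalues (with algebraic multiplicities) are λ = 6 with multiplicity 5.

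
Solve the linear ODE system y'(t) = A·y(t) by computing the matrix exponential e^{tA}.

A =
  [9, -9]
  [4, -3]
e^{tA} =
  [6*t*exp(3*t) + exp(3*t), -9*t*exp(3*t)]
  [4*t*exp(3*t), -6*t*exp(3*t) + exp(3*t)]

Strategy: write A = P · J · P⁻¹ where J is a Jordan canonical form, so e^{tA} = P · e^{tJ} · P⁻¹, and e^{tJ} can be computed block-by-block.

A has Jordan form
J =
  [3, 1]
  [0, 3]
(up to reordering of blocks).

Per-block formulas:
  For a 2×2 Jordan block J_2(3): exp(t · J_2(3)) = e^(3t)·(I + t·N), where N is the 2×2 nilpotent shift.

After assembling e^{tJ} and conjugating by P, we get:

e^{tA} =
  [6*t*exp(3*t) + exp(3*t), -9*t*exp(3*t)]
  [4*t*exp(3*t), -6*t*exp(3*t) + exp(3*t)]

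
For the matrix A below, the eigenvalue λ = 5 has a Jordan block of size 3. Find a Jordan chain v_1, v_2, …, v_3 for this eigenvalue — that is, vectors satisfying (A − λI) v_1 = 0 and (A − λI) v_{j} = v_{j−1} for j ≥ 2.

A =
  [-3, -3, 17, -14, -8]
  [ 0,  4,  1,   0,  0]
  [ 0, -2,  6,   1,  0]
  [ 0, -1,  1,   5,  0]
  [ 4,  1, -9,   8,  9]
A Jordan chain for λ = 5 of length 3:
v_1 = (-1, -1, -1, -1, 1)ᵀ
v_2 = (-3, -1, -2, -1, 1)ᵀ
v_3 = (0, 1, 0, 0, 0)ᵀ

Let N = A − (5)·I. We want v_3 with N^3 v_3 = 0 but N^2 v_3 ≠ 0; then v_{j-1} := N · v_j for j = 3, …, 2.

Pick v_3 = (0, 1, 0, 0, 0)ᵀ.
Then v_2 = N · v_3 = (-3, -1, -2, -1, 1)ᵀ.
Then v_1 = N · v_2 = (-1, -1, -1, -1, 1)ᵀ.

Sanity check: (A − (5)·I) v_1 = (0, 0, 0, 0, 0)ᵀ = 0. ✓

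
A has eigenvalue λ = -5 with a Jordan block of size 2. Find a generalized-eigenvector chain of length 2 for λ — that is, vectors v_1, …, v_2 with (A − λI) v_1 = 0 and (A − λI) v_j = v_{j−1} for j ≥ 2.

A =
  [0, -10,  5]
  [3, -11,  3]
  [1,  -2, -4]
A Jordan chain for λ = -5 of length 2:
v_1 = (5, 3, 1)ᵀ
v_2 = (1, 0, 0)ᵀ

Let N = A − (-5)·I. We want v_2 with N^2 v_2 = 0 but N^1 v_2 ≠ 0; then v_{j-1} := N · v_j for j = 2, …, 2.

Pick v_2 = (1, 0, 0)ᵀ.
Then v_1 = N · v_2 = (5, 3, 1)ᵀ.

Sanity check: (A − (-5)·I) v_1 = (0, 0, 0)ᵀ = 0. ✓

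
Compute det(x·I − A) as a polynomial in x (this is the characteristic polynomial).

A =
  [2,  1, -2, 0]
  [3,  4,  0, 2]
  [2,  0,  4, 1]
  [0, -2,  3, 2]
x^4 - 12*x^3 + 54*x^2 - 108*x + 81

Expanding det(x·I − A) (e.g. by cofactor expansion or by noting that A is similar to its Jordan form J, which has the same characteristic polynomial as A) gives
  χ_A(x) = x^4 - 12*x^3 + 54*x^2 - 108*x + 81
which factors as (x - 3)^4. The eigenvalues (with algebraic multiplicities) are λ = 3 with multiplicity 4.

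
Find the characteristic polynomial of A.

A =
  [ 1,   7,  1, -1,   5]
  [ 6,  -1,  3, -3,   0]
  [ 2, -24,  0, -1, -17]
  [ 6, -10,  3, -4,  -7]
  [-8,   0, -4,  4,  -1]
x^5 + 5*x^4 + 10*x^3 + 10*x^2 + 5*x + 1

Expanding det(x·I − A) (e.g. by cofactor expansion or by noting that A is similar to its Jordan form J, which has the same characteristic polynomial as A) gives
  χ_A(x) = x^5 + 5*x^4 + 10*x^3 + 10*x^2 + 5*x + 1
which factors as (x + 1)^5. The eigenvalues (with algebraic multiplicities) are λ = -1 with multiplicity 5.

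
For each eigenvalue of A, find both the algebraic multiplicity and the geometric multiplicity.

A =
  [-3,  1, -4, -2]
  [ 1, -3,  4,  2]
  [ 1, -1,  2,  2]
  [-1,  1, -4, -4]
λ = -2: alg = 4, geom = 3

Step 1 — factor the characteristic polynomial to read off the algebraic multiplicities:
  χ_A(x) = (x + 2)^4

Step 2 — compute geometric multiplicities via the rank-nullity identity g(λ) = n − rank(A − λI):
  rank(A − (-2)·I) = 1, so dim ker(A − (-2)·I) = n − 1 = 3

Summary:
  λ = -2: algebraic multiplicity = 4, geometric multiplicity = 3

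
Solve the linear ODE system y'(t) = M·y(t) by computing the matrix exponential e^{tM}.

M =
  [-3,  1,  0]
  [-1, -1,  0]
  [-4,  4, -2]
e^{tM} =
  [-t*exp(-2*t) + exp(-2*t), t*exp(-2*t), 0]
  [-t*exp(-2*t), t*exp(-2*t) + exp(-2*t), 0]
  [-4*t*exp(-2*t), 4*t*exp(-2*t), exp(-2*t)]

Strategy: write M = P · J · P⁻¹ where J is a Jordan canonical form, so e^{tM} = P · e^{tJ} · P⁻¹, and e^{tJ} can be computed block-by-block.

M has Jordan form
J =
  [-2,  1,  0]
  [ 0, -2,  0]
  [ 0,  0, -2]
(up to reordering of blocks).

Per-block formulas:
  For a 1×1 block at λ = -2: exp(t · [-2]) = [e^(-2t)].
  For a 2×2 Jordan block J_2(-2): exp(t · J_2(-2)) = e^(-2t)·(I + t·N), where N is the 2×2 nilpotent shift.

After assembling e^{tJ} and conjugating by P, we get:

e^{tM} =
  [-t*exp(-2*t) + exp(-2*t), t*exp(-2*t), 0]
  [-t*exp(-2*t), t*exp(-2*t) + exp(-2*t), 0]
  [-4*t*exp(-2*t), 4*t*exp(-2*t), exp(-2*t)]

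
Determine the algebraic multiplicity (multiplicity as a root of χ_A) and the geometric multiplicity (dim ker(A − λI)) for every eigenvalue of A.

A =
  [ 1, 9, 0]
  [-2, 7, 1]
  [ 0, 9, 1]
λ = 1: alg = 1, geom = 1; λ = 4: alg = 2, geom = 1

Step 1 — factor the characteristic polynomial to read off the algebraic multiplicities:
  χ_A(x) = (x - 4)^2*(x - 1)

Step 2 — compute geometric multiplicities via the rank-nullity identity g(λ) = n − rank(A − λI):
  rank(A − (1)·I) = 2, so dim ker(A − (1)·I) = n − 2 = 1
  rank(A − (4)·I) = 2, so dim ker(A − (4)·I) = n − 2 = 1

Summary:
  λ = 1: algebraic multiplicity = 1, geometric multiplicity = 1
  λ = 4: algebraic multiplicity = 2, geometric multiplicity = 1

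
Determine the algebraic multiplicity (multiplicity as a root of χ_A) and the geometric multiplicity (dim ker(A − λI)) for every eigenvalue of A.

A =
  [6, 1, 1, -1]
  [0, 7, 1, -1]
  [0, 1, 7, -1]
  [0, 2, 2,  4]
λ = 6: alg = 4, geom = 3

Step 1 — factor the characteristic polynomial to read off the algebraic multiplicities:
  χ_A(x) = (x - 6)^4

Step 2 — compute geometric multiplicities via the rank-nullity identity g(λ) = n − rank(A − λI):
  rank(A − (6)·I) = 1, so dim ker(A − (6)·I) = n − 1 = 3

Summary:
  λ = 6: algebraic multiplicity = 4, geometric multiplicity = 3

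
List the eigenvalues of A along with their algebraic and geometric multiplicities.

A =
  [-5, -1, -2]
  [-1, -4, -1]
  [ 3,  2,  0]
λ = -3: alg = 3, geom = 1

Step 1 — factor the characteristic polynomial to read off the algebraic multiplicities:
  χ_A(x) = (x + 3)^3

Step 2 — compute geometric multiplicities via the rank-nullity identity g(λ) = n − rank(A − λI):
  rank(A − (-3)·I) = 2, so dim ker(A − (-3)·I) = n − 2 = 1

Summary:
  λ = -3: algebraic multiplicity = 3, geometric multiplicity = 1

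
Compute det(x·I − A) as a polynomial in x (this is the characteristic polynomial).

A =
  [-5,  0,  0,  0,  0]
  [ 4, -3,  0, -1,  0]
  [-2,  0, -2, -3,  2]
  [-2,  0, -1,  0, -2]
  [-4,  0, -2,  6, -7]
x^5 + 17*x^4 + 114*x^3 + 378*x^2 + 621*x + 405

Expanding det(x·I − A) (e.g. by cofactor expansion or by noting that A is similar to its Jordan form J, which has the same characteristic polynomial as A) gives
  χ_A(x) = x^5 + 17*x^4 + 114*x^3 + 378*x^2 + 621*x + 405
which factors as (x + 3)^4*(x + 5). The eigenvalues (with algebraic multiplicities) are λ = -5 with multiplicity 1, λ = -3 with multiplicity 4.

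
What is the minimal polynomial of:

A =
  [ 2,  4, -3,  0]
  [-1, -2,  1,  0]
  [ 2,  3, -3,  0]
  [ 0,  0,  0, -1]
x^3 + 3*x^2 + 3*x + 1

The characteristic polynomial is χ_A(x) = (x + 1)^4, so the eigenvalues are known. The minimal polynomial is
  m_A(x) = Π_λ (x − λ)^{k_λ}
where k_λ is the size of the *largest* Jordan block for λ (equivalently, the smallest k with (A − λI)^k v = 0 for every generalised eigenvector v of λ).

  λ = -1: largest Jordan block has size 3, contributing (x + 1)^3

So m_A(x) = (x + 1)^3 = x^3 + 3*x^2 + 3*x + 1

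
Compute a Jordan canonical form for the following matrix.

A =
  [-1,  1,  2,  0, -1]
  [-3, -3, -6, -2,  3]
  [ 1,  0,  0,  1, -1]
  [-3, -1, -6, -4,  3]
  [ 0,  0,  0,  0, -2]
J_2(-2) ⊕ J_2(-2) ⊕ J_1(-2)

The characteristic polynomial is
  det(x·I − A) = x^5 + 10*x^4 + 40*x^3 + 80*x^2 + 80*x + 32 = (x + 2)^5

Eigenvalues and multiplicities (the geometric multiplicity of λ is n − rank(A − λI), which equals the number of Jordan blocks for λ):
  λ = -2: algebraic multiplicity = 5, geometric multiplicity = 3

Determining the block sizes for each eigenvalue:
  λ = -2: with am = 5 and gm = 3, the partition is not yet determined (e.g. several partitions of 5 into 3 parts exist). Let N = A − (-2)·I. Computing rank(N^1) = 2, rank(N^2) = 0; the number of blocks of size ≥ j is rank(N^{j−1}) − rank(N^j), giving [3, 2]. So we have 2 block(s) of size 2, 1 block(s) of size 1 → block sizes [2, 2, 1]

Assembling the blocks gives a Jordan form
J =
  [-2,  1,  0,  0,  0]
  [ 0, -2,  0,  0,  0]
  [ 0,  0, -2,  1,  0]
  [ 0,  0,  0, -2,  0]
  [ 0,  0,  0,  0, -2]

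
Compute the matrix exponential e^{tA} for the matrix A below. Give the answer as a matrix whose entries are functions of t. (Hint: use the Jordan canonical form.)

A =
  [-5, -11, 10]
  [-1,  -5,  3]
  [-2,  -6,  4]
e^{tA} =
  [-3*t*exp(-2*t) + exp(-2*t), 3*t^2*exp(-2*t) - 11*t*exp(-2*t), -3*t^2*exp(-2*t)/2 + 10*t*exp(-2*t)]
  [-t*exp(-2*t), t^2*exp(-2*t) - 3*t*exp(-2*t) + exp(-2*t), -t^2*exp(-2*t)/2 + 3*t*exp(-2*t)]
  [-2*t*exp(-2*t), 2*t^2*exp(-2*t) - 6*t*exp(-2*t), -t^2*exp(-2*t) + 6*t*exp(-2*t) + exp(-2*t)]

Strategy: write A = P · J · P⁻¹ where J is a Jordan canonical form, so e^{tA} = P · e^{tJ} · P⁻¹, and e^{tJ} can be computed block-by-block.

A has Jordan form
J =
  [-2,  1,  0]
  [ 0, -2,  1]
  [ 0,  0, -2]
(up to reordering of blocks).

Per-block formulas:
  For a 3×3 Jordan block J_3(-2): exp(t · J_3(-2)) = e^(-2t)·(I + t·N + (t^2/2)·N^2), where N is the 3×3 nilpotent shift.

After assembling e^{tJ} and conjugating by P, we get:

e^{tA} =
  [-3*t*exp(-2*t) + exp(-2*t), 3*t^2*exp(-2*t) - 11*t*exp(-2*t), -3*t^2*exp(-2*t)/2 + 10*t*exp(-2*t)]
  [-t*exp(-2*t), t^2*exp(-2*t) - 3*t*exp(-2*t) + exp(-2*t), -t^2*exp(-2*t)/2 + 3*t*exp(-2*t)]
  [-2*t*exp(-2*t), 2*t^2*exp(-2*t) - 6*t*exp(-2*t), -t^2*exp(-2*t) + 6*t*exp(-2*t) + exp(-2*t)]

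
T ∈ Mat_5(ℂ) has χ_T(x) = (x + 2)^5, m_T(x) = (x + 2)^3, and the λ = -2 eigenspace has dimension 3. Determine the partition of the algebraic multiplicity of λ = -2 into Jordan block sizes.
Block sizes for λ = -2: [3, 1, 1]

Step 1 — from the characteristic polynomial, algebraic multiplicity of λ = -2 is 5. From dim ker(T − (-2)·I) = 3, there are exactly 3 Jordan blocks for λ = -2.
Step 2 — from the minimal polynomial, the factor (x + 2)^3 tells us the largest block for λ = -2 has size 3.
Step 3 — with total size 5, 3 blocks, and largest block 3, the block sizes (in nonincreasing order) are [3, 1, 1].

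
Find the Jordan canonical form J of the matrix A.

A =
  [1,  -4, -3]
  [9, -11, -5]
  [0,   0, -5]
J_3(-5)

The characteristic polynomial is
  det(x·I − A) = x^3 + 15*x^2 + 75*x + 125 = (x + 5)^3

Eigenvalues and multiplicities (the geometric multiplicity of λ is n − rank(A − λI), which equals the number of Jordan blocks for λ):
  λ = -5: algebraic multiplicity = 3, geometric multiplicity = 1

Determining the block sizes for each eigenvalue:
  λ = -5: one block (gm = 1), so the single block has size am = 3 → block sizes [3]

Assembling the blocks gives a Jordan form
J =
  [-5,  1,  0]
  [ 0, -5,  1]
  [ 0,  0, -5]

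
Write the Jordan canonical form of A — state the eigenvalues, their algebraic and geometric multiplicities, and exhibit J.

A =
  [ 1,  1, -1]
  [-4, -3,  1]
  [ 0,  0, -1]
J_3(-1)

The characteristic polynomial is
  det(x·I − A) = x^3 + 3*x^2 + 3*x + 1 = (x + 1)^3

Eigenvalues and multiplicities (the geometric multiplicity of λ is n − rank(A − λI), which equals the number of Jordan blocks for λ):
  λ = -1: algebraic multiplicity = 3, geometric multiplicity = 1

Determining the block sizes for each eigenvalue:
  λ = -1: one block (gm = 1), so the single block has size am = 3 → block sizes [3]

Assembling the blocks gives a Jordan form
J =
  [-1,  1,  0]
  [ 0, -1,  1]
  [ 0,  0, -1]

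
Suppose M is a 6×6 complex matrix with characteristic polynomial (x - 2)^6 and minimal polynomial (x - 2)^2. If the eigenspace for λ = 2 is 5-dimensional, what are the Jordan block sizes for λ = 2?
Block sizes for λ = 2: [2, 1, 1, 1, 1]

Step 1 — from the characteristic polynomial, algebraic multiplicity of λ = 2 is 6. From dim ker(M − (2)·I) = 5, there are exactly 5 Jordan blocks for λ = 2.
Step 2 — from the minimal polynomial, the factor (x − 2)^2 tells us the largest block for λ = 2 has size 2.
Step 3 — with total size 6, 5 blocks, and largest block 2, the block sizes (in nonincreasing order) are [2, 1, 1, 1, 1].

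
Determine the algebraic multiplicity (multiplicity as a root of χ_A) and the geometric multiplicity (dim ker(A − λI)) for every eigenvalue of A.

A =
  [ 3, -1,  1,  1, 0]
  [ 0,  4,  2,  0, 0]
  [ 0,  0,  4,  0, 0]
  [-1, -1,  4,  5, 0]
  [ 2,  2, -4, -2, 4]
λ = 4: alg = 5, geom = 3

Step 1 — factor the characteristic polynomial to read off the algebraic multiplicities:
  χ_A(x) = (x - 4)^5

Step 2 — compute geometric multiplicities via the rank-nullity identity g(λ) = n − rank(A − λI):
  rank(A − (4)·I) = 2, so dim ker(A − (4)·I) = n − 2 = 3

Summary:
  λ = 4: algebraic multiplicity = 5, geometric multiplicity = 3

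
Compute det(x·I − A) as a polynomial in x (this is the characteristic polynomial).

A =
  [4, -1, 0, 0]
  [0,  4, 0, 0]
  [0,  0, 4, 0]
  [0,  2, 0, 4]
x^4 - 16*x^3 + 96*x^2 - 256*x + 256

Expanding det(x·I − A) (e.g. by cofactor expansion or by noting that A is similar to its Jordan form J, which has the same characteristic polynomial as A) gives
  χ_A(x) = x^4 - 16*x^3 + 96*x^2 - 256*x + 256
which factors as (x - 4)^4. The eigenvalues (with algebraic multiplicities) are λ = 4 with multiplicity 4.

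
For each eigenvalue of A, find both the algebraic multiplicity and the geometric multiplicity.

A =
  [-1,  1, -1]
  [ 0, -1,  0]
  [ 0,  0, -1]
λ = -1: alg = 3, geom = 2

Step 1 — factor the characteristic polynomial to read off the algebraic multiplicities:
  χ_A(x) = (x + 1)^3

Step 2 — compute geometric multiplicities via the rank-nullity identity g(λ) = n − rank(A − λI):
  rank(A − (-1)·I) = 1, so dim ker(A − (-1)·I) = n − 1 = 2

Summary:
  λ = -1: algebraic multiplicity = 3, geometric multiplicity = 2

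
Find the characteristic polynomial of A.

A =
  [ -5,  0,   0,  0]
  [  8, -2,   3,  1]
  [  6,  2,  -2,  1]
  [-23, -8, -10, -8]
x^4 + 17*x^3 + 108*x^2 + 304*x + 320

Expanding det(x·I − A) (e.g. by cofactor expansion or by noting that A is similar to its Jordan form J, which has the same characteristic polynomial as A) gives
  χ_A(x) = x^4 + 17*x^3 + 108*x^2 + 304*x + 320
which factors as (x + 4)^3*(x + 5). The eigenvalues (with algebraic multiplicities) are λ = -5 with multiplicity 1, λ = -4 with multiplicity 3.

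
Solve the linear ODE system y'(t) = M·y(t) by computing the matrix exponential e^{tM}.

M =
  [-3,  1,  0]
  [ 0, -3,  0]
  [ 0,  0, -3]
e^{tM} =
  [exp(-3*t), t*exp(-3*t), 0]
  [0, exp(-3*t), 0]
  [0, 0, exp(-3*t)]

Strategy: write M = P · J · P⁻¹ where J is a Jordan canonical form, so e^{tM} = P · e^{tJ} · P⁻¹, and e^{tJ} can be computed block-by-block.

M has Jordan form
J =
  [-3,  1,  0]
  [ 0, -3,  0]
  [ 0,  0, -3]
(up to reordering of blocks).

Per-block formulas:
  For a 2×2 Jordan block J_2(-3): exp(t · J_2(-3)) = e^(-3t)·(I + t·N), where N is the 2×2 nilpotent shift.
  For a 1×1 block at λ = -3: exp(t · [-3]) = [e^(-3t)].

After assembling e^{tJ} and conjugating by P, we get:

e^{tM} =
  [exp(-3*t), t*exp(-3*t), 0]
  [0, exp(-3*t), 0]
  [0, 0, exp(-3*t)]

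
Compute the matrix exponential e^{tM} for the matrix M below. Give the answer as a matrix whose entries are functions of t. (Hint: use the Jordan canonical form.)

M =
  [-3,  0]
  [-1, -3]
e^{tM} =
  [exp(-3*t), 0]
  [-t*exp(-3*t), exp(-3*t)]

Strategy: write M = P · J · P⁻¹ where J is a Jordan canonical form, so e^{tM} = P · e^{tJ} · P⁻¹, and e^{tJ} can be computed block-by-block.

M has Jordan form
J =
  [-3,  1]
  [ 0, -3]
(up to reordering of blocks).

Per-block formulas:
  For a 2×2 Jordan block J_2(-3): exp(t · J_2(-3)) = e^(-3t)·(I + t·N), where N is the 2×2 nilpotent shift.

After assembling e^{tJ} and conjugating by P, we get:

e^{tM} =
  [exp(-3*t), 0]
  [-t*exp(-3*t), exp(-3*t)]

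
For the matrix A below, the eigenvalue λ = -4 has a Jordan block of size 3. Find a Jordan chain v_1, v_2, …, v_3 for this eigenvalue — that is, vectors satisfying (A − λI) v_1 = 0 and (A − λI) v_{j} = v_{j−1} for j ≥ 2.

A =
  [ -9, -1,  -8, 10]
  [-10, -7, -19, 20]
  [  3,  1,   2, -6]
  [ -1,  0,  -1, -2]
A Jordan chain for λ = -4 of length 3:
v_1 = (1, 3, -1, 0)ᵀ
v_2 = (-5, -10, 3, -1)ᵀ
v_3 = (1, 0, 0, 0)ᵀ

Let N = A − (-4)·I. We want v_3 with N^3 v_3 = 0 but N^2 v_3 ≠ 0; then v_{j-1} := N · v_j for j = 3, …, 2.

Pick v_3 = (1, 0, 0, 0)ᵀ.
Then v_2 = N · v_3 = (-5, -10, 3, -1)ᵀ.
Then v_1 = N · v_2 = (1, 3, -1, 0)ᵀ.

Sanity check: (A − (-4)·I) v_1 = (0, 0, 0, 0)ᵀ = 0. ✓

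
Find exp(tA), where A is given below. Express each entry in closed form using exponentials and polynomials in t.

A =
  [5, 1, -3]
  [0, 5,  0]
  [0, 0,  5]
e^{tA} =
  [exp(5*t), t*exp(5*t), -3*t*exp(5*t)]
  [0, exp(5*t), 0]
  [0, 0, exp(5*t)]

Strategy: write A = P · J · P⁻¹ where J is a Jordan canonical form, so e^{tA} = P · e^{tJ} · P⁻¹, and e^{tJ} can be computed block-by-block.

A has Jordan form
J =
  [5, 1, 0]
  [0, 5, 0]
  [0, 0, 5]
(up to reordering of blocks).

Per-block formulas:
  For a 1×1 block at λ = 5: exp(t · [5]) = [e^(5t)].
  For a 2×2 Jordan block J_2(5): exp(t · J_2(5)) = e^(5t)·(I + t·N), where N is the 2×2 nilpotent shift.

After assembling e^{tJ} and conjugating by P, we get:

e^{tA} =
  [exp(5*t), t*exp(5*t), -3*t*exp(5*t)]
  [0, exp(5*t), 0]
  [0, 0, exp(5*t)]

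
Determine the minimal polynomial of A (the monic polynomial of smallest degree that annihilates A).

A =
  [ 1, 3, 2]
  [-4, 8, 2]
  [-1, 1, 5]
x^3 - 14*x^2 + 65*x - 100

The characteristic polynomial is χ_A(x) = (x - 5)^2*(x - 4), so the eigenvalues are known. The minimal polynomial is
  m_A(x) = Π_λ (x − λ)^{k_λ}
where k_λ is the size of the *largest* Jordan block for λ (equivalently, the smallest k with (A − λI)^k v = 0 for every generalised eigenvector v of λ).

  λ = 4: largest Jordan block has size 1, contributing (x − 4)
  λ = 5: largest Jordan block has size 2, contributing (x − 5)^2

So m_A(x) = (x - 5)^2*(x - 4) = x^3 - 14*x^2 + 65*x - 100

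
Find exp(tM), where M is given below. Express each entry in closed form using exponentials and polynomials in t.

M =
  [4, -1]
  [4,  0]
e^{tM} =
  [2*t*exp(2*t) + exp(2*t), -t*exp(2*t)]
  [4*t*exp(2*t), -2*t*exp(2*t) + exp(2*t)]

Strategy: write M = P · J · P⁻¹ where J is a Jordan canonical form, so e^{tM} = P · e^{tJ} · P⁻¹, and e^{tJ} can be computed block-by-block.

M has Jordan form
J =
  [2, 1]
  [0, 2]
(up to reordering of blocks).

Per-block formulas:
  For a 2×2 Jordan block J_2(2): exp(t · J_2(2)) = e^(2t)·(I + t·N), where N is the 2×2 nilpotent shift.

After assembling e^{tJ} and conjugating by P, we get:

e^{tM} =
  [2*t*exp(2*t) + exp(2*t), -t*exp(2*t)]
  [4*t*exp(2*t), -2*t*exp(2*t) + exp(2*t)]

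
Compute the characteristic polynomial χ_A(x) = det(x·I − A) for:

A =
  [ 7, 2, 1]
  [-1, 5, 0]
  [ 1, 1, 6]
x^3 - 18*x^2 + 108*x - 216

Expanding det(x·I − A) (e.g. by cofactor expansion or by noting that A is similar to its Jordan form J, which has the same characteristic polynomial as A) gives
  χ_A(x) = x^3 - 18*x^2 + 108*x - 216
which factors as (x - 6)^3. The eigenvalues (with algebraic multiplicities) are λ = 6 with multiplicity 3.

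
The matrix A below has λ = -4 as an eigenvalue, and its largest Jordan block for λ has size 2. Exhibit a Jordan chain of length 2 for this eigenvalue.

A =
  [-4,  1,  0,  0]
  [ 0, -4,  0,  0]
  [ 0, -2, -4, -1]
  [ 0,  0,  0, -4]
A Jordan chain for λ = -4 of length 2:
v_1 = (1, 0, -2, 0)ᵀ
v_2 = (0, 1, 0, 0)ᵀ

Let N = A − (-4)·I. We want v_2 with N^2 v_2 = 0 but N^1 v_2 ≠ 0; then v_{j-1} := N · v_j for j = 2, …, 2.

Pick v_2 = (0, 1, 0, 0)ᵀ.
Then v_1 = N · v_2 = (1, 0, -2, 0)ᵀ.

Sanity check: (A − (-4)·I) v_1 = (0, 0, 0, 0)ᵀ = 0. ✓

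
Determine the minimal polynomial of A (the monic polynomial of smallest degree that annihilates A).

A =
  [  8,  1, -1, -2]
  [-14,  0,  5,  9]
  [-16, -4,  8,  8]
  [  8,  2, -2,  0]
x^3 - 12*x^2 + 48*x - 64

The characteristic polynomial is χ_A(x) = (x - 4)^4, so the eigenvalues are known. The minimal polynomial is
  m_A(x) = Π_λ (x − λ)^{k_λ}
where k_λ is the size of the *largest* Jordan block for λ (equivalently, the smallest k with (A − λI)^k v = 0 for every generalised eigenvector v of λ).

  λ = 4: largest Jordan block has size 3, contributing (x − 4)^3

So m_A(x) = (x - 4)^3 = x^3 - 12*x^2 + 48*x - 64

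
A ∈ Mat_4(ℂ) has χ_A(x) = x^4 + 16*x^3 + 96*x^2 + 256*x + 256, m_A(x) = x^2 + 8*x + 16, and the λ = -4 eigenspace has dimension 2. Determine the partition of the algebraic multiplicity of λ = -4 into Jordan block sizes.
Block sizes for λ = -4: [2, 2]

Step 1 — from the characteristic polynomial, algebraic multiplicity of λ = -4 is 4. From dim ker(A − (-4)·I) = 2, there are exactly 2 Jordan blocks for λ = -4.
Step 2 — from the minimal polynomial, the factor (x + 4)^2 tells us the largest block for λ = -4 has size 2.
Step 3 — with total size 4, 2 blocks, and largest block 2, the block sizes (in nonincreasing order) are [2, 2].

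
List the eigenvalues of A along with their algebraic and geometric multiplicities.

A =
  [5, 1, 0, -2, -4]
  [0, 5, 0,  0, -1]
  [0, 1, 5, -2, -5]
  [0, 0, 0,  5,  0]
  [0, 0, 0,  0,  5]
λ = 5: alg = 5, geom = 3

Step 1 — factor the characteristic polynomial to read off the algebraic multiplicities:
  χ_A(x) = (x - 5)^5

Step 2 — compute geometric multiplicities via the rank-nullity identity g(λ) = n − rank(A − λI):
  rank(A − (5)·I) = 2, so dim ker(A − (5)·I) = n − 2 = 3

Summary:
  λ = 5: algebraic multiplicity = 5, geometric multiplicity = 3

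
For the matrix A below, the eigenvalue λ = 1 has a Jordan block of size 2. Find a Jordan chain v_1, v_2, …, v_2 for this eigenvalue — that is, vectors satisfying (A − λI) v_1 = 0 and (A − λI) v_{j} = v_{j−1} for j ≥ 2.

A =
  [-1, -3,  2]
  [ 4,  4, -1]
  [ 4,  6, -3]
A Jordan chain for λ = 1 of length 2:
v_1 = (-2, 4, 4)ᵀ
v_2 = (1, 0, 0)ᵀ

Let N = A − (1)·I. We want v_2 with N^2 v_2 = 0 but N^1 v_2 ≠ 0; then v_{j-1} := N · v_j for j = 2, …, 2.

Pick v_2 = (1, 0, 0)ᵀ.
Then v_1 = N · v_2 = (-2, 4, 4)ᵀ.

Sanity check: (A − (1)·I) v_1 = (0, 0, 0)ᵀ = 0. ✓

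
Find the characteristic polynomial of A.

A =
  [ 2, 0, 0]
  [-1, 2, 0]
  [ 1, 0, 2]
x^3 - 6*x^2 + 12*x - 8

Expanding det(x·I − A) (e.g. by cofactor expansion or by noting that A is similar to its Jordan form J, which has the same characteristic polynomial as A) gives
  χ_A(x) = x^3 - 6*x^2 + 12*x - 8
which factors as (x - 2)^3. The eigenvalues (with algebraic multiplicities) are λ = 2 with multiplicity 3.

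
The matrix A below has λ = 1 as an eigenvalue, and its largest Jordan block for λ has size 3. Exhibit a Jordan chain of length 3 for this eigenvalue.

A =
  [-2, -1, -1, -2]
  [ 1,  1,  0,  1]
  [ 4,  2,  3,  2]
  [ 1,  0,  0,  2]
A Jordan chain for λ = 1 of length 3:
v_1 = (2, -2, 0, -2)ᵀ
v_2 = (-3, 1, 4, 1)ᵀ
v_3 = (1, 0, 0, 0)ᵀ

Let N = A − (1)·I. We want v_3 with N^3 v_3 = 0 but N^2 v_3 ≠ 0; then v_{j-1} := N · v_j for j = 3, …, 2.

Pick v_3 = (1, 0, 0, 0)ᵀ.
Then v_2 = N · v_3 = (-3, 1, 4, 1)ᵀ.
Then v_1 = N · v_2 = (2, -2, 0, -2)ᵀ.

Sanity check: (A − (1)·I) v_1 = (0, 0, 0, 0)ᵀ = 0. ✓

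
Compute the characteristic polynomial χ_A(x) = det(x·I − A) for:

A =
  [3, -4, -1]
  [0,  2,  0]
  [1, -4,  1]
x^3 - 6*x^2 + 12*x - 8

Expanding det(x·I − A) (e.g. by cofactor expansion or by noting that A is similar to its Jordan form J, which has the same characteristic polynomial as A) gives
  χ_A(x) = x^3 - 6*x^2 + 12*x - 8
which factors as (x - 2)^3. The eigenvalues (with algebraic multiplicities) are λ = 2 with multiplicity 3.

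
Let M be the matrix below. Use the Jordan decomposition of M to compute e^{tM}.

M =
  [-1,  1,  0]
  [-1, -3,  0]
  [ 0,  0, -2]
e^{tM} =
  [t*exp(-2*t) + exp(-2*t), t*exp(-2*t), 0]
  [-t*exp(-2*t), -t*exp(-2*t) + exp(-2*t), 0]
  [0, 0, exp(-2*t)]

Strategy: write M = P · J · P⁻¹ where J is a Jordan canonical form, so e^{tM} = P · e^{tJ} · P⁻¹, and e^{tJ} can be computed block-by-block.

M has Jordan form
J =
  [-2,  1,  0]
  [ 0, -2,  0]
  [ 0,  0, -2]
(up to reordering of blocks).

Per-block formulas:
  For a 2×2 Jordan block J_2(-2): exp(t · J_2(-2)) = e^(-2t)·(I + t·N), where N is the 2×2 nilpotent shift.
  For a 1×1 block at λ = -2: exp(t · [-2]) = [e^(-2t)].

After assembling e^{tJ} and conjugating by P, we get:

e^{tM} =
  [t*exp(-2*t) + exp(-2*t), t*exp(-2*t), 0]
  [-t*exp(-2*t), -t*exp(-2*t) + exp(-2*t), 0]
  [0, 0, exp(-2*t)]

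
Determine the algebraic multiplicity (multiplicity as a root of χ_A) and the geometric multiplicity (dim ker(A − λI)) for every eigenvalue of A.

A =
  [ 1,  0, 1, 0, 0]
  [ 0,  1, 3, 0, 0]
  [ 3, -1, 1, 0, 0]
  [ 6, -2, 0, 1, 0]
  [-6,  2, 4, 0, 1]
λ = 1: alg = 5, geom = 3

Step 1 — factor the characteristic polynomial to read off the algebraic multiplicities:
  χ_A(x) = (x - 1)^5

Step 2 — compute geometric multiplicities via the rank-nullity identity g(λ) = n − rank(A − λI):
  rank(A − (1)·I) = 2, so dim ker(A − (1)·I) = n − 2 = 3

Summary:
  λ = 1: algebraic multiplicity = 5, geometric multiplicity = 3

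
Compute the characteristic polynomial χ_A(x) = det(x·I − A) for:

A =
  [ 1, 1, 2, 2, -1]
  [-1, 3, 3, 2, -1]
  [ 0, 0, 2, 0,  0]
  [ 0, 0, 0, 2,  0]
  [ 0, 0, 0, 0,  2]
x^5 - 10*x^4 + 40*x^3 - 80*x^2 + 80*x - 32

Expanding det(x·I − A) (e.g. by cofactor expansion or by noting that A is similar to its Jordan form J, which has the same characteristic polynomial as A) gives
  χ_A(x) = x^5 - 10*x^4 + 40*x^3 - 80*x^2 + 80*x - 32
which factors as (x - 2)^5. The eigenvalues (with algebraic multiplicities) are λ = 2 with multiplicity 5.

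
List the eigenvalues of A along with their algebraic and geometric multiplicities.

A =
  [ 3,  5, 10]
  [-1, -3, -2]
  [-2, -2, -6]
λ = -2: alg = 3, geom = 2

Step 1 — factor the characteristic polynomial to read off the algebraic multiplicities:
  χ_A(x) = (x + 2)^3

Step 2 — compute geometric multiplicities via the rank-nullity identity g(λ) = n − rank(A − λI):
  rank(A − (-2)·I) = 1, so dim ker(A − (-2)·I) = n − 1 = 2

Summary:
  λ = -2: algebraic multiplicity = 3, geometric multiplicity = 2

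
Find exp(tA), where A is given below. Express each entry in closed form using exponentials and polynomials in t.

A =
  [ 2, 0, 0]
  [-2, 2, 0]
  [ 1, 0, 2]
e^{tA} =
  [exp(2*t), 0, 0]
  [-2*t*exp(2*t), exp(2*t), 0]
  [t*exp(2*t), 0, exp(2*t)]

Strategy: write A = P · J · P⁻¹ where J is a Jordan canonical form, so e^{tA} = P · e^{tJ} · P⁻¹, and e^{tJ} can be computed block-by-block.

A has Jordan form
J =
  [2, 1, 0]
  [0, 2, 0]
  [0, 0, 2]
(up to reordering of blocks).

Per-block formulas:
  For a 2×2 Jordan block J_2(2): exp(t · J_2(2)) = e^(2t)·(I + t·N), where N is the 2×2 nilpotent shift.
  For a 1×1 block at λ = 2: exp(t · [2]) = [e^(2t)].

After assembling e^{tJ} and conjugating by P, we get:

e^{tA} =
  [exp(2*t), 0, 0]
  [-2*t*exp(2*t), exp(2*t), 0]
  [t*exp(2*t), 0, exp(2*t)]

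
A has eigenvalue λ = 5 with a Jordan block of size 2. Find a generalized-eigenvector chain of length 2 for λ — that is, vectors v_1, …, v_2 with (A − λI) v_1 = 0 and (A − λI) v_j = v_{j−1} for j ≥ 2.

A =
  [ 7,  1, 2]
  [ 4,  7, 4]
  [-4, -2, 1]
A Jordan chain for λ = 5 of length 2:
v_1 = (2, 4, -4)ᵀ
v_2 = (1, 0, 0)ᵀ

Let N = A − (5)·I. We want v_2 with N^2 v_2 = 0 but N^1 v_2 ≠ 0; then v_{j-1} := N · v_j for j = 2, …, 2.

Pick v_2 = (1, 0, 0)ᵀ.
Then v_1 = N · v_2 = (2, 4, -4)ᵀ.

Sanity check: (A − (5)·I) v_1 = (0, 0, 0)ᵀ = 0. ✓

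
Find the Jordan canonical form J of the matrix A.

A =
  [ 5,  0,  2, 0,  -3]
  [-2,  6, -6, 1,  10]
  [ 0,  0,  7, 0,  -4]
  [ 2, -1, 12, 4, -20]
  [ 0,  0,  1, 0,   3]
J_3(5) ⊕ J_2(5)

The characteristic polynomial is
  det(x·I − A) = x^5 - 25*x^4 + 250*x^3 - 1250*x^2 + 3125*x - 3125 = (x - 5)^5

Eigenvalues and multiplicities (the geometric multiplicity of λ is n − rank(A − λI), which equals the number of Jordan blocks for λ):
  λ = 5: algebraic multiplicity = 5, geometric multiplicity = 2

Determining the block sizes for each eigenvalue:
  λ = 5: with am = 5 and gm = 2, the partition is not yet determined (e.g. several partitions of 5 into 2 parts exist). Let N = A − (5)·I. Computing rank(N^1) = 3, rank(N^2) = 1, rank(N^3) = 0; the number of blocks of size ≥ j is rank(N^{j−1}) − rank(N^j), giving [2, 2, 1]. So we have 1 block(s) of size 3, 1 block(s) of size 2 → block sizes [3, 2]

Assembling the blocks gives a Jordan form
J =
  [5, 1, 0, 0, 0]
  [0, 5, 1, 0, 0]
  [0, 0, 5, 0, 0]
  [0, 0, 0, 5, 1]
  [0, 0, 0, 0, 5]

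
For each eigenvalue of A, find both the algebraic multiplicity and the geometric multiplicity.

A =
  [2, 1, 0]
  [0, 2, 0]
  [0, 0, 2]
λ = 2: alg = 3, geom = 2

Step 1 — factor the characteristic polynomial to read off the algebraic multiplicities:
  χ_A(x) = (x - 2)^3

Step 2 — compute geometric multiplicities via the rank-nullity identity g(λ) = n − rank(A − λI):
  rank(A − (2)·I) = 1, so dim ker(A − (2)·I) = n − 1 = 2

Summary:
  λ = 2: algebraic multiplicity = 3, geometric multiplicity = 2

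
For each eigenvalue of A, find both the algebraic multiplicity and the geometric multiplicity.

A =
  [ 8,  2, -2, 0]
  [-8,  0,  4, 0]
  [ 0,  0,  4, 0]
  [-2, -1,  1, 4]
λ = 4: alg = 4, geom = 3

Step 1 — factor the characteristic polynomial to read off the algebraic multiplicities:
  χ_A(x) = (x - 4)^4

Step 2 — compute geometric multiplicities via the rank-nullity identity g(λ) = n − rank(A − λI):
  rank(A − (4)·I) = 1, so dim ker(A − (4)·I) = n − 1 = 3

Summary:
  λ = 4: algebraic multiplicity = 4, geometric multiplicity = 3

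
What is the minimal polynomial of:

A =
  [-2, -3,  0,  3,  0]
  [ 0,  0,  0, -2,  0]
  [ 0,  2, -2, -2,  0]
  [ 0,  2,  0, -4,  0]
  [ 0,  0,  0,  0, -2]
x^2 + 4*x + 4

The characteristic polynomial is χ_A(x) = (x + 2)^5, so the eigenvalues are known. The minimal polynomial is
  m_A(x) = Π_λ (x − λ)^{k_λ}
where k_λ is the size of the *largest* Jordan block for λ (equivalently, the smallest k with (A − λI)^k v = 0 for every generalised eigenvector v of λ).

  λ = -2: largest Jordan block has size 2, contributing (x + 2)^2

So m_A(x) = (x + 2)^2 = x^2 + 4*x + 4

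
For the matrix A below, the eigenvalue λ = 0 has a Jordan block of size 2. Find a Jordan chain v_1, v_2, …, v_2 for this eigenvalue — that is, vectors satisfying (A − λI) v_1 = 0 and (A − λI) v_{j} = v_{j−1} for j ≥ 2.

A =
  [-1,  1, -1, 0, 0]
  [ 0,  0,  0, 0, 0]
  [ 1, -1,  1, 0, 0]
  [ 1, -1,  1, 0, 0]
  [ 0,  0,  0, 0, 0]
A Jordan chain for λ = 0 of length 2:
v_1 = (-1, 0, 1, 1, 0)ᵀ
v_2 = (1, 0, 0, 0, 0)ᵀ

Let N = A − (0)·I. We want v_2 with N^2 v_2 = 0 but N^1 v_2 ≠ 0; then v_{j-1} := N · v_j for j = 2, …, 2.

Pick v_2 = (1, 0, 0, 0, 0)ᵀ.
Then v_1 = N · v_2 = (-1, 0, 1, 1, 0)ᵀ.

Sanity check: (A − (0)·I) v_1 = (0, 0, 0, 0, 0)ᵀ = 0. ✓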